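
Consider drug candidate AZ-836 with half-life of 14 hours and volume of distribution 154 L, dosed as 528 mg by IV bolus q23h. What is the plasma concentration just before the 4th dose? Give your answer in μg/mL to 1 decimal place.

f = (1/2)^(τ/t½) = (1/2)^(23/14) ≈ 0.3202.
C₀ = D/Vd = 528/154 ≈ 3.429 μg/mL.
Before the 4th dose, 3 doses have been given. Superposition: Cmin = C₀·(f + f² + … + f^3).
≈ 3.429 × (0.3202 + 0.1025 + 0.0328) ≈ 3.429 × 0.4555 ≈ 1.562 μg/mL.

1.6 μg/mL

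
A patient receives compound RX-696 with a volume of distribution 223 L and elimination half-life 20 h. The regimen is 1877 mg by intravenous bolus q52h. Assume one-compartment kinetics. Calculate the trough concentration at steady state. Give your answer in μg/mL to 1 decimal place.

k = ln2/t½ = ln2/20 ≈ 0.034657 h⁻¹; fraction remaining f = e^(−kτ) = e^(−0.034657×52) ≈ 0.1649.
At steady state, accumulation factor R = 1/(1 − e^(−kτ)) ≈ 1.1975.
Each bolus raises the concentration by D/Vd = 1877/223 ≈ 8.417 μg/mL.
Cmax,ss = C₀/(1 − f) ≈ 8.417/0.8351 ≈ 10.079 μg/mL.
Steady-state trough Cmin,ss = Cmax,ss·f ≈ 10.079 × 0.1649 ≈ 1.662 μg/mL.

1.7 μg/mL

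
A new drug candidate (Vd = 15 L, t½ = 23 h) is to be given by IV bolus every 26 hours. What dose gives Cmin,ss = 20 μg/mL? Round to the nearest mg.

τ/t½ = 26/23 ≈ 1.1304, so f = (1/2)^(26/23) ≈ 0.456778.
Cmin,ss = (D/Vd)·f/(1−f), so D = Cmin,ss·Vd·(1−f)/f.
D = 20 × 15 × (1−f)/f ≈ 20 × 15 × 1.18925 ≈ 356.77 mg.

357 mg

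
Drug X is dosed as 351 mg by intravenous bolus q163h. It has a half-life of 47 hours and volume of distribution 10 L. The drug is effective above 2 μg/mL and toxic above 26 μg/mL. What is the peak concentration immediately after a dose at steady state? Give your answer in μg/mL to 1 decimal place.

38.6 μg/mL

k = ln2/t½ = ln2/47 ≈ 0.014748 h⁻¹; fraction remaining f = e^(−kτ) = e^(−0.014748×163) ≈ 0.0904.
At steady state, accumulation factor R = 1/(1 − e^(−kτ)) ≈ 1.0994.
Each bolus raises the concentration by D/Vd = 351/10 ≈ 35.100 μg/mL.
Cmax,ss = C₀/(1 − f) ≈ 35.100/0.9096 ≈ 38.588 μg/mL.
Peak 38.6 μg/mL vs MTC 26 μg/mL: exceeds toxic threshold.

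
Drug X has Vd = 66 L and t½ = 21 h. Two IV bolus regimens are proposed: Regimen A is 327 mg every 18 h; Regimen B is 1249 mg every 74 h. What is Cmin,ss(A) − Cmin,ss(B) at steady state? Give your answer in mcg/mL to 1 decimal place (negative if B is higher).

Regimen A: f = (1/2)^(18/21) ≈ 0.5520; Cmin,ss = (327/66)·f/(1−f) ≈ 6.105 mcg/mL.
Regimen B: f = (1/2)^(74/21) ≈ 0.0869; Cmin,ss = (1249/66)·f/(1−f) ≈ 1.801 mcg/mL.
Difference ≈ 6.105 − 1.801 ≈ 4.304 mcg/mL.

4.3 mcg/mL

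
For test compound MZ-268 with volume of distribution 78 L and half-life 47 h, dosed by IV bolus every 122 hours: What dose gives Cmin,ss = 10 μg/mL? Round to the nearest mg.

τ/t½ = 122/47 ≈ 2.5957, so f = (1/2)^(122/47) ≈ 0.165426.
Cmin,ss = (D/Vd)·f/(1−f), so D = Cmin,ss·Vd·(1−f)/f.
D = 10 × 78 × (1−f)/f ≈ 10 × 78 × 5.04500 ≈ 3935.10 mg.

3935 mg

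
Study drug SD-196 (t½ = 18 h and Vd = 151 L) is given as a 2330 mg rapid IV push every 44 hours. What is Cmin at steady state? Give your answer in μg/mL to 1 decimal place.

3.5 μg/mL

τ/t½ = 44/18 ≈ 2.4444, so fraction remaining f = (1/2)^(44/18) ≈ 0.1837.
Accumulation ratio R = 1/(1 − f) ≈ 1/0.8163 ≈ 1.2250.
Each bolus raises the concentration by D/Vd = 2330/151 ≈ 15.430 μg/mL.
Steady-state peak Cmax,ss = C₀·R ≈ 15.430 × 1.2250 ≈ 18.902 μg/mL.
One interval later, Cmin,ss = Cmax,ss·e^(−kτ) ≈ 18.902 × 0.1837 ≈ 3.472 μg/mL.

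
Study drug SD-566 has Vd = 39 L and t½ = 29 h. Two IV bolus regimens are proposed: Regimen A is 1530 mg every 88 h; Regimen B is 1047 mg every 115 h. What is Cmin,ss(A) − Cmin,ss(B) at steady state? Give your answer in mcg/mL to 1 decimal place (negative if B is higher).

Regimen A: f = (1/2)^(88/29) ≈ 0.1220; Cmin,ss = (1530/39)·f/(1−f) ≈ 5.451 mcg/mL.
Regimen B: f = (1/2)^(115/29) ≈ 0.0640; Cmin,ss = (1047/39)·f/(1−f) ≈ 1.836 mcg/mL.
Difference ≈ 5.451 − 1.836 ≈ 3.615 mcg/mL.

3.6 mcg/mL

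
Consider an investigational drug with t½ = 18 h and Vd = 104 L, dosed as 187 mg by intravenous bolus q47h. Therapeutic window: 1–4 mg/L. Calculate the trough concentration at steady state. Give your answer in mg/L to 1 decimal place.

0.4 mg/L

τ/t½ = 47/18 ≈ 2.6111, so fraction remaining f = (1/2)^(47/18) ≈ 0.1637.
Each bolus raises the concentration by D/Vd = 187/104 ≈ 1.798 mg/L.
Steady-state trough Cmin,ss = C₀·f/(1−f) ≈ 1.798 × 0.1637/0.8363 ≈ 0.352 mg/L.
Trough 0.4 mg/L vs MEC 1 mg/L: subtherapeutic.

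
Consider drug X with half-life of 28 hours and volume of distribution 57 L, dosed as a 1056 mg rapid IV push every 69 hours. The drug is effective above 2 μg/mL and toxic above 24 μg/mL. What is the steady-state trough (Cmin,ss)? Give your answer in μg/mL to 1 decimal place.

4.1 μg/mL

k = ln2/t½ = ln2/28 ≈ 0.024755 h⁻¹; fraction remaining f = e^(−kτ) = e^(−0.024755×69) ≈ 0.1812.
Each bolus raises the concentration by D/Vd = 1056/57 ≈ 18.526 μg/mL.
Steady-state trough Cmin,ss = C₀·f/(1−f) ≈ 18.526 × 0.1812/0.8188 ≈ 4.100 μg/mL.
Trough 4.1 μg/mL vs MEC 2 μg/mL: adequate.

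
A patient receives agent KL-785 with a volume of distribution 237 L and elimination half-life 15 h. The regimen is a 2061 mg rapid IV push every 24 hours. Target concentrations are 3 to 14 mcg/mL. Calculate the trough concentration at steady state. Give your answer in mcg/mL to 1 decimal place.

k = ln2/t½ = ln2/15 ≈ 0.046210 h⁻¹; fraction remaining f = e^(−kτ) = e^(−0.046210×24) ≈ 0.3299.
Accumulation ratio R = 1/(1 − f) ≈ 1/0.6701 ≈ 1.4923.
Each bolus raises the concentration by D/Vd = 2061/237 ≈ 8.696 mcg/mL.
Cmax,ss = C₀/(1 − f) ≈ 8.696/0.6701 ≈ 12.977 mcg/mL.
Steady-state trough Cmin,ss = Cmax,ss·f ≈ 12.977 × 0.3299 ≈ 4.281 mcg/mL.
Trough 4.3 mcg/mL vs MEC 3 mcg/mL: adequate.

4.3 mcg/mL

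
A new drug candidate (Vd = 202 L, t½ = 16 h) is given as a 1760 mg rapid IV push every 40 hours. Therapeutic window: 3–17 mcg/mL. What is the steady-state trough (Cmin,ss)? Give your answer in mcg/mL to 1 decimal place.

1.9 mcg/mL

k = ln2/t½ = ln2/16 ≈ 0.043322 h⁻¹; fraction remaining f = e^(−kτ) = e^(−0.043322×40) ≈ 0.1768.
Accumulation ratio R = 1/(1 − f) ≈ 1/0.8232 ≈ 1.2148.
Each bolus raises the concentration by D/Vd = 1760/202 ≈ 8.713 mcg/mL.
Steady-state peak Cmax,ss = C₀·R ≈ 8.713 × 1.2148 ≈ 10.585 mcg/mL.
One interval later, Cmin,ss = Cmax,ss·e^(−kτ) ≈ 10.585 × 0.1768 ≈ 1.871 mcg/mL.
Trough 1.9 mcg/mL vs MEC 3 mcg/mL: subtherapeutic.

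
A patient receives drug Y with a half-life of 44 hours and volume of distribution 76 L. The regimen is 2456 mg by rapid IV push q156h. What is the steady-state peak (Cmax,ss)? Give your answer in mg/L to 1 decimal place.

35.3 mg/L

Over one 156-h interval, 156/44 ≈ 3.5455 half-lives elapse, leaving f ≈ 0.0856 of each dose.
At steady state, accumulation factor R = 1/(1 − e^(−kτ)) ≈ 1.0936.
Single-dose peak C₀ = D/Vd = 2456/76 ≈ 32.316 mg/L.
Steady-state peak Cmax,ss = C₀·R ≈ 32.316 × 1.0936 ≈ 35.341 mg/L.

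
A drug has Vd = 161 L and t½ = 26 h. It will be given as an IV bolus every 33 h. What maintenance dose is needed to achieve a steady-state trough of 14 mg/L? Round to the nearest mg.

3179 mg

τ/t½ = 33/26 ≈ 1.2692, so f = (1/2)^(33/26) ≈ 0.414881.
Cmin,ss = (D/Vd)·f/(1−f), so D = Cmin,ss·Vd·(1−f)/f.
D = 14 × 161 × (1−f)/f ≈ 14 × 161 × 1.41033 ≈ 3178.88 mg.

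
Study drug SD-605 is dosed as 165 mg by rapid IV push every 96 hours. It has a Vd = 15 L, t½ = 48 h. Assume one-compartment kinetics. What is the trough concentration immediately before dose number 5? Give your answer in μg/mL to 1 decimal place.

3.7 μg/mL

f = (1/2)^(τ/t½) = (1/2)^(96/48) ≈ 0.2500.
C₀ = D/Vd = 165/15 ≈ 11.000 μg/mL.
Before the 5th dose, 4 doses have been given. Superposition: Cmin = C₀·(f + f² + … + f^4).
≈ 11.000 × (0.2500 + 0.0625 + 0.0156 + 0.0039) ≈ 11.000 × 0.3320 ≈ 3.652 μg/mL.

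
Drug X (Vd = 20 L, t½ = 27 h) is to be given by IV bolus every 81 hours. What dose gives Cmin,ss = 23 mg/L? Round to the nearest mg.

τ/t½ = 81/27 ≈ 3, so f = (1/2)^(81/27) ≈ 0.125000.
Cmin,ss = (D/Vd)·f/(1−f), so D = Cmin,ss·Vd·(1−f)/f.
D = 23 × 20 × (1−f)/f ≈ 23 × 20 × 7.00000 ≈ 3220.00 mg.

3220 mg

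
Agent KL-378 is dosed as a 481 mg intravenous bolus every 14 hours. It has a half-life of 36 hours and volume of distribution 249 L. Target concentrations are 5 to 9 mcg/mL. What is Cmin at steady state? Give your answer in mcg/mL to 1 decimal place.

k = ln2/t½ = ln2/36 ≈ 0.019254 h⁻¹; fraction remaining f = e^(−kτ) = e^(−0.019254×14) ≈ 0.7637.
Accumulation ratio R = 1/(1 − f) ≈ 1/0.2363 ≈ 4.2319.
Single-dose peak C₀ = D/Vd = 481/249 ≈ 1.932 mcg/mL.
Cmax,ss = C₀/(1 − f) ≈ 1.932/0.2363 ≈ 8.176 mcg/mL.
Steady-state trough Cmin,ss = Cmax,ss·f ≈ 8.176 × 0.7637 ≈ 6.244 mcg/mL.
Trough 6.2 mcg/mL vs MEC 5 mcg/mL: adequate.

6.2 mcg/mL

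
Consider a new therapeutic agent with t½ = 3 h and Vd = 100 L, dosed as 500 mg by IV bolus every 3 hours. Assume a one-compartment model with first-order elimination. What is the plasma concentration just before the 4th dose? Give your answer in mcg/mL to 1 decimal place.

4.4 mcg/mL

f = (1/2)^(τ/t½) = (1/2)^(3/3) ≈ 0.5000.
C₀ = D/Vd = 500/100 ≈ 5.000 mcg/mL.
Before the 4th dose, 3 doses have been given. Superposition: Cmin = C₀·(f + f² + … + f^3).
≈ 5.000 × (0.5000 + 0.2500 + 0.1250) ≈ 5.000 × 0.8750 ≈ 4.375 mcg/mL.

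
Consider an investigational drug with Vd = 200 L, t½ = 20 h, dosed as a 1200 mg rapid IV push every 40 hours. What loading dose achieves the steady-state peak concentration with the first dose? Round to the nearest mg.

1600 mg

f = (1/2)^(40/20) ≈ 0.250000; accumulation ratio R = 1/(1−f) ≈ 1.33333.
Loading dose to hit Cmax,ss on first dose: D_load = D_maint·R ≈ 1200 × 1.33333 ≈ 1600.00 mg.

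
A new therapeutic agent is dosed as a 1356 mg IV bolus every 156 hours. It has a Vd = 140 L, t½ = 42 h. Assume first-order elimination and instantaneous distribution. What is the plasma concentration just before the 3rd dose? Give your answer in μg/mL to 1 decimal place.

0.8 μg/mL

f = (1/2)^(τ/t½) = (1/2)^(156/42) ≈ 0.0762.
C₀ = D/Vd = 1356/140 ≈ 9.686 μg/mL.
Before the 3rd dose, 2 doses have been given. Superposition: Cmin = C₀·(f + f²).
≈ 9.686 × (0.0762 + 0.0058) ≈ 9.686 × 0.0820 ≈ 0.794 μg/mL.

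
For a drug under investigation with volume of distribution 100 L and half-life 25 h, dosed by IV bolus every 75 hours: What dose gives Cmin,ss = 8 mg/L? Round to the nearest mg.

τ/t½ = 75/25 ≈ 3, so f = (1/2)^(75/25) ≈ 0.125000.
Cmin,ss = (D/Vd)·f/(1−f), so D = Cmin,ss·Vd·(1−f)/f.
D = 8 × 100 × (1−f)/f ≈ 8 × 100 × 7.00000 ≈ 5600.00 mg.

5600 mg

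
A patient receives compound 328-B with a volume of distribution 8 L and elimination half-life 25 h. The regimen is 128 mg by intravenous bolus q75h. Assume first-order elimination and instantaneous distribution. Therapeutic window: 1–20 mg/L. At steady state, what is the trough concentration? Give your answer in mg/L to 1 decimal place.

The dosing interval is 3 half-lives, so f = 2^(−3) = 0.125.
Accumulation ratio R = 1/(1 − f) = 1/0.875 = 8/7.
Single-dose peak C₀ = D/Vd = 128/8 = 16 mg/L.
Steady-state peak Cmax,ss = C₀·R = 16 × 8/7 ≈ 18.286 mg/L.
Steady-state trough Cmin,ss = Cmax,ss·f ≈ 18.286 × 0.125 ≈ 2.286 mg/L.
Trough 2.3 mg/L vs MEC 1 mg/L: adequate.

2.3 mg/L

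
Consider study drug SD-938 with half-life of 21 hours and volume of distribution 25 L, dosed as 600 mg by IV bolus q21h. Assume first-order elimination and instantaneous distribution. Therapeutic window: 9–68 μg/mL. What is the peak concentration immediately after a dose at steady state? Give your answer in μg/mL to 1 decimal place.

48.0 μg/mL

τ = 21 h = 1 half-life, so f = (1/2)^1 = 0.5.
At steady state, R = 1/(1 − 0.5) = 2/1.
Single-dose peak C₀ = D/Vd = 600/25 = 24 μg/mL.
Steady-state peak Cmax,ss = C₀·R = 24 × 2/1 ≈ 48.000 μg/mL.
Peak 48.0 μg/mL vs MTC 68 μg/mL: below toxic threshold.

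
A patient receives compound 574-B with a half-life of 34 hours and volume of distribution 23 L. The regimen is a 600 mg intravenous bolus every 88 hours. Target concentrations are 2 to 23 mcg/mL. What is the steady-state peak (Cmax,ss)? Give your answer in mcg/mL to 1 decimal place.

Over one 88-h interval, 88/34 ≈ 2.5882 half-lives elapse, leaving f ≈ 0.1663 of each dose.
Accumulation ratio R = 1/(1 − f) ≈ 1/0.8337 ≈ 1.1995.
Each bolus raises the concentration by D/Vd = 600/23 ≈ 26.087 mcg/mL.
Steady-state peak Cmax,ss = C₀·R ≈ 26.087 × 1.1995 ≈ 31.291 mcg/mL.
Peak 31.3 mcg/mL vs MTC 23 mcg/mL: exceeds toxic threshold.

31.3 mcg/mL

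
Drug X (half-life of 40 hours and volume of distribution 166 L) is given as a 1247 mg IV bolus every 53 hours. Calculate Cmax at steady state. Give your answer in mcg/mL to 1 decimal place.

12.5 mcg/mL

Over one 53-h interval, 53/40 ≈ 1.325 half-lives elapse, leaving f ≈ 0.3991 of each dose.
Accumulation ratio R = 1/(1 − f) ≈ 1/0.6009 ≈ 1.6642.
Each bolus raises the concentration by D/Vd = 1247/166 ≈ 7.512 mcg/mL.
Steady-state peak Cmax,ss = C₀·R ≈ 7.512 × 1.6642 ≈ 12.501 mcg/mL.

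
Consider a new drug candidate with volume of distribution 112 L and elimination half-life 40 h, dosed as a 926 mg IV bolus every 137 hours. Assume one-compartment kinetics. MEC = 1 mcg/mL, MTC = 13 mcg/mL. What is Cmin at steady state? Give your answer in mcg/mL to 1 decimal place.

Over one 137-h interval, 137/40 ≈ 3.425 half-lives elapse, leaving f ≈ 0.0931 of each dose.
Each bolus raises the concentration by D/Vd = 926/112 ≈ 8.268 mcg/mL.
Steady-state trough Cmin,ss = C₀·f/(1−f) ≈ 8.268 × 0.0931/0.9069 ≈ 0.849 mcg/mL.
Trough 0.8 mcg/mL vs MEC 1 mcg/mL: subtherapeutic.

0.8 mcg/mL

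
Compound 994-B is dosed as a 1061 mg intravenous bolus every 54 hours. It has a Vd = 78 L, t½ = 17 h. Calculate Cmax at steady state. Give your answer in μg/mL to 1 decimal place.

τ/t½ = 54/17 ≈ 3.1765, so fraction remaining f = (1/2)^(54/17) ≈ 0.1106.
At steady state, accumulation factor R = 1/(1 − e^(−kτ)) ≈ 1.1244.
Single-dose peak C₀ = D/Vd = 1061/78 ≈ 13.603 μg/mL.
Cmax,ss = C₀/(1 − f) ≈ 13.603/0.8894 ≈ 15.295 μg/mL.

15.3 μg/mL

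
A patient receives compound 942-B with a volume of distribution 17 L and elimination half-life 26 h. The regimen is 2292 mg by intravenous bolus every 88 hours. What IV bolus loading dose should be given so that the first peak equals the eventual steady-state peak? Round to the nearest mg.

f = (1/2)^(88/26) ≈ 0.095748; accumulation ratio R = 1/(1−f) ≈ 1.10589.
Loading dose to hit Cmax,ss on first dose: D_load = D_maint·R ≈ 2292 × 1.10589 ≈ 2534.70 mg.

2535 mg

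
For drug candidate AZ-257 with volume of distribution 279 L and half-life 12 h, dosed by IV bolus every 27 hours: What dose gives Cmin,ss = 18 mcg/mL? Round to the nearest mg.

τ/t½ = 27/12 ≈ 2.25, so f = (1/2)^(27/12) ≈ 0.210224.
Cmin,ss = (D/Vd)·f/(1−f), so D = Cmin,ss·Vd·(1−f)/f.
D = 18 × 279 × (1−f)/f ≈ 18 × 279 × 3.75683 ≈ 18866.80 mg.

18867 mg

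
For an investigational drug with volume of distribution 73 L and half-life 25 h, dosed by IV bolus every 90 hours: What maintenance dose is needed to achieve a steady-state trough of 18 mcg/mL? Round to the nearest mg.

τ/t½ = 90/25 ≈ 3.6, so f = (1/2)^(90/25) ≈ 0.082469.
Cmin,ss = (D/Vd)·f/(1−f), so D = Cmin,ss·Vd·(1−f)/f.
D = 18 × 73 × (1−f)/f ≈ 18 × 73 × 11.12577 ≈ 14619.26 mg.

14619 mg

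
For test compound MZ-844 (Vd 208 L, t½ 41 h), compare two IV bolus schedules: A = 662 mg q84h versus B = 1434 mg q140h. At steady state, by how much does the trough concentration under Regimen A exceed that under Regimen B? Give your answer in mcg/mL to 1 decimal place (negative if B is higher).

Regimen A: f = (1/2)^(84/41) ≈ 0.2417; Cmin,ss = (662/208)·f/(1−f) ≈ 1.014 mcg/mL.
Regimen B: f = (1/2)^(140/41) ≈ 0.0938; Cmin,ss = (1434/208)·f/(1−f) ≈ 0.714 mcg/mL.
Difference ≈ 1.014 − 0.714 ≈ 0.300 mcg/mL.

0.3 mcg/mL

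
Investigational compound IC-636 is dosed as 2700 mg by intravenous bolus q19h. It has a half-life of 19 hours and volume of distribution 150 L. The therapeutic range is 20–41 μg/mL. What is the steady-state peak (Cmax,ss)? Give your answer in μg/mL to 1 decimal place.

The dosing interval is 1 half-life, so f = 2^(−1) = 0.5.
At steady state, R = 1/(1 − 0.5) = 2/1.
Single-dose peak C₀ = D/Vd = 2700/150 = 18 μg/mL.
Steady-state peak Cmax,ss = C₀·R = 18 × 2/1 ≈ 36.000 μg/mL.
Peak 36.0 μg/mL vs MTC 41 μg/mL: below toxic threshold.

36.0 μg/mL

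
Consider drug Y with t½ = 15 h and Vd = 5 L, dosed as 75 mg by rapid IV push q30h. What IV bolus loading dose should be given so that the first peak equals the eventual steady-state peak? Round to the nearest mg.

100 mg

f = (1/2)^(30/15) ≈ 0.250000; accumulation ratio R = 1/(1−f) ≈ 1.33333.
Loading dose to hit Cmax,ss on first dose: D_load = D_maint·R ≈ 75 × 1.33333 ≈ 100.00 mg.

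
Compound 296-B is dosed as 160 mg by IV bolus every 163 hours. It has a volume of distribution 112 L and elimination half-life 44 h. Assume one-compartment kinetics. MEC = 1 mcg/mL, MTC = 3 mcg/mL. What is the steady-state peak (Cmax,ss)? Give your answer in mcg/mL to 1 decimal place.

1.5 mcg/mL

k = ln2/t½ = ln2/44 ≈ 0.015753 h⁻¹; fraction remaining f = e^(−kτ) = e^(−0.015753×163) ≈ 0.0767.
Accumulation ratio R = 1/(1 − f) ≈ 1/0.9233 ≈ 1.0831.
Single-dose peak C₀ = D/Vd = 160/112 ≈ 1.429 mcg/mL.
Cmax,ss = C₀/(1 − f) ≈ 1.429/0.9233 ≈ 1.548 mcg/mL.
Peak 1.5 mcg/mL vs MTC 3 mcg/mL: below toxic threshold.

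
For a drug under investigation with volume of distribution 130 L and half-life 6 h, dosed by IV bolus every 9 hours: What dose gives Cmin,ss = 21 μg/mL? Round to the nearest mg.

4992 mg

τ/t½ = 9/6 ≈ 1.5, so f = (1/2)^(9/6) ≈ 0.353553.
Cmin,ss = (D/Vd)·f/(1−f), so D = Cmin,ss·Vd·(1−f)/f.
D = 21 × 130 × (1−f)/f ≈ 21 × 130 × 1.82843 ≈ 4991.61 mg.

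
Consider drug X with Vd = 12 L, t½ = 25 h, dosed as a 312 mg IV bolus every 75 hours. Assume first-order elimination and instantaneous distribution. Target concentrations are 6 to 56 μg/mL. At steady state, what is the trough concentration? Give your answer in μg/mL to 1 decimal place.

3.7 μg/mL

The dosing interval is 3 half-lives, so f = 2^(−3) = 0.125.
At steady state, R = 1/(1 − 0.125) = 8/7.
Single-dose peak C₀ = D/Vd = 312/12 = 26 μg/mL.
Steady-state peak Cmax,ss = C₀·R = 26 × 8/7 ≈ 29.714 μg/mL.
Steady-state trough Cmin,ss = Cmax,ss·f ≈ 29.714 × 0.125 ≈ 3.714 μg/mL.
Trough 3.7 μg/mL vs MEC 6 μg/mL: subtherapeutic.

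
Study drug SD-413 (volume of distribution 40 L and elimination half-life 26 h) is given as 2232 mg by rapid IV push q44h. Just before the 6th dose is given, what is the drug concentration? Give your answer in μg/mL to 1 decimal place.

24.9 μg/mL

f = (1/2)^(τ/t½) = (1/2)^(44/26) ≈ 0.3094.
C₀ = D/Vd = 2232/40 ≈ 55.800 μg/mL.
Before the 6th dose, 5 doses have been given. Superposition: Cmin = C₀·(f + f² + … + f^5).
≈ 55.800 × (0.3094 + 0.0957 + 0.0296 + 0.0092 + 0.0028) ≈ 55.800 × 0.4467 ≈ 24.926 μg/mL.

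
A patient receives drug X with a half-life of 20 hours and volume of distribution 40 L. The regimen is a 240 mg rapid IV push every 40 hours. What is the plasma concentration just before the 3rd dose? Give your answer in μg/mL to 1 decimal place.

1.9 μg/mL

f = (1/2)^(τ/t½) = (1/2)^(40/20) ≈ 0.2500.
C₀ = D/Vd = 240/40 ≈ 6.000 μg/mL.
Before the 3rd dose, 2 doses have been given. Superposition: Cmin = C₀·(f + f²).
≈ 6.000 × (0.2500 + 0.0625) ≈ 6.000 × 0.3125 ≈ 1.875 μg/mL.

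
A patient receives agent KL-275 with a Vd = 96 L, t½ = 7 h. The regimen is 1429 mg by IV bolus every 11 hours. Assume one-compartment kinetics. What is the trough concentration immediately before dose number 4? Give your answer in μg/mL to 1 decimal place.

7.3 μg/mL

f = (1/2)^(τ/t½) = (1/2)^(11/7) ≈ 0.3365.
C₀ = D/Vd = 1429/96 ≈ 14.885 μg/mL.
Before the 4th dose, 3 doses have been given. Superposition: Cmin = C₀·(f + f² + … + f^3).
≈ 14.885 × (0.3365 + 0.1132 + 0.0381) ≈ 14.885 × 0.4878 ≈ 7.261 μg/mL.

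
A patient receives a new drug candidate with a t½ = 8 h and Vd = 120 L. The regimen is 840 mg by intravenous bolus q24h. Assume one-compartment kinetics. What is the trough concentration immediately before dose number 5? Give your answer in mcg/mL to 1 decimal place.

1.0 mcg/mL

f = (1/2)^(τ/t½) = (1/2)^(24/8) ≈ 0.1250.
C₀ = D/Vd = 840/120 ≈ 7.000 mcg/mL.
Before the 5th dose, 4 doses have been given. Superposition: Cmin = C₀·(f + f² + … + f^4).
≈ 7.000 × (0.1250 + 0.0156 + 0.0020 + 0.0002) ≈ 7.000 × 0.1428 ≈ 1.000 mcg/mL.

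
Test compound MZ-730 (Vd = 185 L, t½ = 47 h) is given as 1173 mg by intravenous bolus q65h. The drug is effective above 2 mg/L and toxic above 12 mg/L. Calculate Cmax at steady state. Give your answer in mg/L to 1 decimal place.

τ/t½ = 65/47 ≈ 1.383, so fraction remaining f = (1/2)^(65/47) ≈ 0.3834.
Accumulation ratio R = 1/(1 − f) ≈ 1/0.6166 ≈ 1.6218.
Each bolus raises the concentration by D/Vd = 1173/185 ≈ 6.341 mg/L.
Steady-state peak Cmax,ss = C₀·R ≈ 6.341 × 1.6218 ≈ 10.284 mg/L.
Peak 10.3 mg/L vs MTC 12 mg/L: below toxic threshold.

10.3 mg/L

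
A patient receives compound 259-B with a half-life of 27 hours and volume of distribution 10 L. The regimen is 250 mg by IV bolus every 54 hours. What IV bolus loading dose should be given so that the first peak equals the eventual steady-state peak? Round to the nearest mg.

333 mg

f = (1/2)^(54/27) ≈ 0.250000; accumulation ratio R = 1/(1−f) ≈ 1.33333.
Loading dose to hit Cmax,ss on first dose: D_load = D_maint·R ≈ 250 × 1.33333 ≈ 333.33 mg.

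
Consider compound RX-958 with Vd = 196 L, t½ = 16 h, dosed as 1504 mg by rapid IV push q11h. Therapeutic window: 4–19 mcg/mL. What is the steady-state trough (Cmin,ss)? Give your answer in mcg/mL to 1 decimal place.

12.6 mcg/mL

k = ln2/t½ = ln2/16 ≈ 0.043322 h⁻¹; fraction remaining f = e^(−kτ) = e^(−0.043322×11) ≈ 0.6209.
Accumulation ratio R = 1/(1 − f) ≈ 1/0.3791 ≈ 2.6378.
Single-dose peak C₀ = D/Vd = 1504/196 ≈ 7.673 mcg/mL.
Cmax,ss = C₀/(1 − f) ≈ 7.673/0.3791 ≈ 20.240 mcg/mL.
Steady-state trough Cmin,ss = Cmax,ss·f ≈ 20.240 × 0.6209 ≈ 12.567 mcg/mL.
Trough 12.6 mcg/mL vs MEC 4 mcg/mL: adequate.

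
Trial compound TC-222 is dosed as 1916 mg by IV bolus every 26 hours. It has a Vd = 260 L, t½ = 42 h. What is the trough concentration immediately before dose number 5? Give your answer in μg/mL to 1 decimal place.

11.3 μg/mL

f = (1/2)^(τ/t½) = (1/2)^(26/42) ≈ 0.6511.
C₀ = D/Vd = 1916/260 ≈ 7.369 μg/mL.
Before the 5th dose, 4 doses have been given. Superposition: Cmin = C₀·(f + f² + … + f^4).
≈ 7.369 × (0.6511 + 0.4239 + 0.2760 + 0.1797) ≈ 7.369 × 1.5307 ≈ 11.280 μg/mL.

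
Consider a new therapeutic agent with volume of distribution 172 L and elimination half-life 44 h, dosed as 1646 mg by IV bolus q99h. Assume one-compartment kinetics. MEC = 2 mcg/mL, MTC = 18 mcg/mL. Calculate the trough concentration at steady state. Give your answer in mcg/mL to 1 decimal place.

τ/t½ = 99/44 ≈ 2.25, so fraction remaining f = (1/2)^(99/44) ≈ 0.2102.
Each bolus raises the concentration by D/Vd = 1646/172 ≈ 9.570 mcg/mL.
Steady-state trough Cmin,ss = C₀·f/(1−f) ≈ 9.570 × 0.2102/0.7898 ≈ 2.547 mcg/mL.
Trough 2.5 mcg/mL vs MEC 2 mcg/mL: adequate.

2.5 mcg/mL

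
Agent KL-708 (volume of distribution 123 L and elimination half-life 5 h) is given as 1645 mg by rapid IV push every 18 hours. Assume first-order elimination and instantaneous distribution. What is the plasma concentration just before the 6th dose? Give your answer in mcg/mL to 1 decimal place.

f = (1/2)^(τ/t½) = (1/2)^(18/5) ≈ 0.0825.
C₀ = D/Vd = 1645/123 ≈ 13.374 mcg/mL.
Before the 6th dose, 5 doses have been given. Superposition: Cmin = C₀·(f + f² + … + f^5).
≈ 13.374 × (0.0825 + 0.0068 + 0.0006 + 0.0000 + 0.0000) ≈ 13.374 × 0.0899 ≈ 1.202 mcg/mL.

1.2 mcg/mL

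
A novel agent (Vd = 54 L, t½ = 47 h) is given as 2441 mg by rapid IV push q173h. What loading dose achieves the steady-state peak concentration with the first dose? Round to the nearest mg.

f = (1/2)^(173/47) ≈ 0.077975; accumulation ratio R = 1/(1−f) ≈ 1.08457.
Loading dose to hit Cmax,ss on first dose: D_load = D_maint·R ≈ 2441 × 1.08457 ≈ 2647.44 mg.

2647 mg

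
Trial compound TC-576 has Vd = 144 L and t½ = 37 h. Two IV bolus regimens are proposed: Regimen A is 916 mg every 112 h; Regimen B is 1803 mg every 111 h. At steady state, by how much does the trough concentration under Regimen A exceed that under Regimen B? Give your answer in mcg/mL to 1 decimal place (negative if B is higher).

-0.9 mcg/mL

Regimen A: f = (1/2)^(112/37) ≈ 0.1227; Cmin,ss = (916/144)·f/(1−f) ≈ 0.890 mcg/mL.
Regimen B: f = (1/2)^(111/37) ≈ 0.1250; Cmin,ss = (1803/144)·f/(1−f) ≈ 1.789 mcg/mL.
Difference ≈ 0.890 − 1.789 ≈ -0.899 mcg/mL.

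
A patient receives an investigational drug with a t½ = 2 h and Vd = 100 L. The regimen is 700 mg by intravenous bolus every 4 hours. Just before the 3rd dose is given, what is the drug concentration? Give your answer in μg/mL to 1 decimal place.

f = (1/2)^(τ/t½) = (1/2)^(4/2) ≈ 0.2500.
C₀ = D/Vd = 700/100 ≈ 7.000 μg/mL.
Before the 3rd dose, 2 doses have been given. Superposition: Cmin = C₀·(f + f²).
≈ 7.000 × (0.2500 + 0.0625) ≈ 7.000 × 0.3125 ≈ 2.188 μg/mL.

2.2 μg/mL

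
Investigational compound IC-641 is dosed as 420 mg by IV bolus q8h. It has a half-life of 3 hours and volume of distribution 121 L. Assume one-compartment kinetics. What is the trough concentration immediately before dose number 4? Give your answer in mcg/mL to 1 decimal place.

f = (1/2)^(τ/t½) = (1/2)^(8/3) ≈ 0.1575.
C₀ = D/Vd = 420/121 ≈ 3.471 mcg/mL.
Before the 4th dose, 3 doses have been given. Superposition: Cmin = C₀·(f + f² + … + f^3).
≈ 3.471 × (0.1575 + 0.0248 + 0.0039) ≈ 3.471 × 0.1862 ≈ 0.646 mcg/mL.

0.6 mcg/mL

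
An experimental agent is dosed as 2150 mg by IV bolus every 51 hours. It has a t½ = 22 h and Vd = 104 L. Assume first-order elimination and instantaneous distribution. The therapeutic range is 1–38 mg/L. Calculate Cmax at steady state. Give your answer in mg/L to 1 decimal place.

Over one 51-h interval, 51/22 ≈ 2.3182 half-lives elapse, leaving f ≈ 0.2005 of each dose.
Accumulation ratio R = 1/(1 − f) ≈ 1/0.7995 ≈ 1.2508.
Each bolus raises the concentration by D/Vd = 2150/104 ≈ 20.673 mg/L.
Cmax,ss = C₀/(1 − f) ≈ 20.673/0.7995 ≈ 25.857 mg/L.
Peak 25.9 mg/L vs MTC 38 mg/L: below toxic threshold.

25.9 mg/L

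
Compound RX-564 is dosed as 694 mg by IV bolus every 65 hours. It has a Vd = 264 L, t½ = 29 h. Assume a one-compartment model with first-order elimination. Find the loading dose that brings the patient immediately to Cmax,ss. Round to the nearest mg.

f = (1/2)^(65/29) ≈ 0.211484; accumulation ratio R = 1/(1−f) ≈ 1.26821.
Loading dose to hit Cmax,ss on first dose: D_load = D_maint·R ≈ 694 × 1.26821 ≈ 880.14 mg.

880 mg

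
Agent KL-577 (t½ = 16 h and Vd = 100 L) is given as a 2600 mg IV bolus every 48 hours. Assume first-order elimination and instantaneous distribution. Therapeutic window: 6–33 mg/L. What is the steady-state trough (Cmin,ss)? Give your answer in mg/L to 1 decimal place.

The dosing interval is 3 half-lives, so f = 2^(−3) = 0.125.
At steady state, R = 1/(1 − 0.125) = 8/7.
Single-dose peak C₀ = D/Vd = 2600/100 = 26 mg/L.
Steady-state peak Cmax,ss = C₀·R = 26 × 8/7 ≈ 29.714 mg/L.
Steady-state trough Cmin,ss = Cmax,ss·f ≈ 29.714 × 0.125 ≈ 3.714 mg/L.
Trough 3.7 mg/L vs MEC 6 mg/L: subtherapeutic.

3.7 mg/L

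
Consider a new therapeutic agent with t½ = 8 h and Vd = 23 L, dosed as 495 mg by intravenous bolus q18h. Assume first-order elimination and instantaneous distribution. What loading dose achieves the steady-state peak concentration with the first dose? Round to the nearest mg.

f = (1/2)^(18/8) ≈ 0.210224; accumulation ratio R = 1/(1−f) ≈ 1.26618.
Loading dose to hit Cmax,ss on first dose: D_load = D_maint·R ≈ 495 × 1.26618 ≈ 626.76 mg.

627 mg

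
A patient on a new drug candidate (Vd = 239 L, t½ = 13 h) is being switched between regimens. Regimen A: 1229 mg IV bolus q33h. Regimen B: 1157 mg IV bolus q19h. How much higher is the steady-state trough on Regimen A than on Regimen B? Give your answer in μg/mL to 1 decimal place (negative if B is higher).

Regimen A: f = (1/2)^(33/13) ≈ 0.1721; Cmin,ss = (1229/239)·f/(1−f) ≈ 1.069 μg/mL.
Regimen B: f = (1/2)^(19/13) ≈ 0.3631; Cmin,ss = (1157/239)·f/(1−f) ≈ 2.760 μg/mL.
Difference ≈ 1.069 − 2.760 ≈ -1.691 μg/mL.

-1.7 μg/mL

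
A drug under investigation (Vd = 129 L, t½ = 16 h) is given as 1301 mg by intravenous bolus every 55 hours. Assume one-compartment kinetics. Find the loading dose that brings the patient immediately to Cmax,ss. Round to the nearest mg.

f = (1/2)^(55/16) ≈ 0.092302; accumulation ratio R = 1/(1−f) ≈ 1.10169.
Loading dose to hit Cmax,ss on first dose: D_load = D_maint·R ≈ 1301 × 1.10169 ≈ 1433.30 mg.

1433 mg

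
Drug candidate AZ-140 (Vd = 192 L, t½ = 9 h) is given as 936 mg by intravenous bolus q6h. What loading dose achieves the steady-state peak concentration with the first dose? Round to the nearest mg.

f = (1/2)^(6/9) ≈ 0.629961; accumulation ratio R = 1/(1−f) ≈ 2.70242.
Loading dose to hit Cmax,ss on first dose: D_load = D_maint·R ≈ 936 × 2.70242 ≈ 2529.47 mg.

2529 mg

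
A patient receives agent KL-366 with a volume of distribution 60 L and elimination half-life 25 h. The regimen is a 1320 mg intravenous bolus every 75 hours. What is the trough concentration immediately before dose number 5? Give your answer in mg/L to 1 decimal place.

3.1 mg/L

f = (1/2)^(τ/t½) = (1/2)^(75/25) ≈ 0.1250.
C₀ = D/Vd = 1320/60 ≈ 22.000 mg/L.
Before the 5th dose, 4 doses have been given. Superposition: Cmin = C₀·(f + f² + … + f^4).
≈ 22.000 × (0.1250 + 0.0156 + 0.0020 + 0.0002) ≈ 22.000 × 0.1428 ≈ 3.142 mg/L.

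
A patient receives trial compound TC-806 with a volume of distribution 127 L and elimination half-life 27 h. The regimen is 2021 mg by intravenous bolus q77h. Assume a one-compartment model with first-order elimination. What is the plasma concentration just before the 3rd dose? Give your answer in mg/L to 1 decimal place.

f = (1/2)^(τ/t½) = (1/2)^(77/27) ≈ 0.1385.
C₀ = D/Vd = 2021/127 ≈ 15.913 mg/L.
Before the 3rd dose, 2 doses have been given. Superposition: Cmin = C₀·(f + f²).
≈ 15.913 × (0.1385 + 0.0192) ≈ 15.913 × 0.1577 ≈ 2.509 mg/L.

2.5 mg/L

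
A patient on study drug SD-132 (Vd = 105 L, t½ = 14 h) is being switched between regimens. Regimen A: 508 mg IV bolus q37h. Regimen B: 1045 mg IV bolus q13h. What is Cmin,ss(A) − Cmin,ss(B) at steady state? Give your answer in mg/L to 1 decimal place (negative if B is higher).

Regimen A: f = (1/2)^(37/14) ≈ 0.1601; Cmin,ss = (508/105)·f/(1−f) ≈ 0.922 mg/L.
Regimen B: f = (1/2)^(13/14) ≈ 0.5254; Cmin,ss = (1045/105)·f/(1−f) ≈ 11.018 mg/L.
Difference ≈ 0.922 − 11.018 ≈ -10.096 mg/L.

-10.1 mg/L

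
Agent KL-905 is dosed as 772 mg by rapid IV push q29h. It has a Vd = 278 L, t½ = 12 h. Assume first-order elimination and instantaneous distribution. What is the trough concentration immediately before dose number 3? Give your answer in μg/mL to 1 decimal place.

f = (1/2)^(τ/t½) = (1/2)^(29/12) ≈ 0.1873.
C₀ = D/Vd = 772/278 ≈ 2.777 μg/mL.
Before the 3rd dose, 2 doses have been given. Superposition: Cmin = C₀·(f + f²).
≈ 2.777 × (0.1873 + 0.0351) ≈ 2.777 × 0.2224 ≈ 0.618 μg/mL.

0.6 μg/mL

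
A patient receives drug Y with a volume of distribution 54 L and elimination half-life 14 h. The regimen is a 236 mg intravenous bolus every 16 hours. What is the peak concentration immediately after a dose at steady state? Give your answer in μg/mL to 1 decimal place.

8.0 μg/mL

τ/t½ = 16/14 ≈ 1.1429, so fraction remaining f = (1/2)^(16/14) ≈ 0.4529.
Accumulation ratio R = 1/(1 − f) ≈ 1/0.5471 ≈ 1.8278.
Single-dose peak C₀ = D/Vd = 236/54 ≈ 4.370 μg/mL.
Cmax,ss = C₀/(1 − f) ≈ 4.370/0.5471 ≈ 7.988 μg/mL.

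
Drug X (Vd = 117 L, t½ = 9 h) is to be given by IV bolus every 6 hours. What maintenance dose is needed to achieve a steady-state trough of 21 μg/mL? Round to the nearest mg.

1443 mg

τ/t½ = 6/9 ≈ 0.66667, so f = (1/2)^(6/9) ≈ 0.629961.
Cmin,ss = (D/Vd)·f/(1−f), so D = Cmin,ss·Vd·(1−f)/f.
D = 21 × 117 × (1−f)/f ≈ 21 × 117 × 0.58740 ≈ 1443.24 mg.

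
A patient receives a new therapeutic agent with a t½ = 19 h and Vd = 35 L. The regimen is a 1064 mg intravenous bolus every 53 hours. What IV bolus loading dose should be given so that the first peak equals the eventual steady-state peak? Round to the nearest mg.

f = (1/2)^(53/19) ≈ 0.144639; accumulation ratio R = 1/(1−f) ≈ 1.16910.
Loading dose to hit Cmax,ss on first dose: D_load = D_maint·R ≈ 1064 × 1.16910 ≈ 1243.92 mg.

1244 mg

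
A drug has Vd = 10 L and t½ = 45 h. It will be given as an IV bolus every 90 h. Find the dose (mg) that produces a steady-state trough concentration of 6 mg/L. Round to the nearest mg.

180 mg

τ/t½ = 90/45 ≈ 2, so f = (1/2)^(90/45) ≈ 0.250000.
Cmin,ss = (D/Vd)·f/(1−f), so D = Cmin,ss·Vd·(1−f)/f.
D = 6 × 10 × (1−f)/f ≈ 6 × 10 × 3.00000 ≈ 180.00 mg.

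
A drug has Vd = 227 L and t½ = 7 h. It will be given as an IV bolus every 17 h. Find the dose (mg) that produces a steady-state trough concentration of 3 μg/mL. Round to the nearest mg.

τ/t½ = 17/7 ≈ 2.4286, so f = (1/2)^(17/7) ≈ 0.185749.
Cmin,ss = (D/Vd)·f/(1−f), so D = Cmin,ss·Vd·(1−f)/f.
D = 3 × 227 × (1−f)/f ≈ 3 × 227 × 4.38361 ≈ 2985.24 mg.

2985 mg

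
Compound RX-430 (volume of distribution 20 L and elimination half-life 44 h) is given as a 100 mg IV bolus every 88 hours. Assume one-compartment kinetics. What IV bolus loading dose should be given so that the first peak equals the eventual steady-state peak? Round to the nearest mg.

133 mg

f = (1/2)^(88/44) ≈ 0.250000; accumulation ratio R = 1/(1−f) ≈ 1.33333.
Loading dose to hit Cmax,ss on first dose: D_load = D_maint·R ≈ 100 × 1.33333 ≈ 133.33 mg.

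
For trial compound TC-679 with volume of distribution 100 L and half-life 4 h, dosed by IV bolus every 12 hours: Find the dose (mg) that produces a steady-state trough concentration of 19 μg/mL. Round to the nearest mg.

13300 mg

τ/t½ = 12/4 ≈ 3, so f = (1/2)^(12/4) ≈ 0.125000.
Cmin,ss = (D/Vd)·f/(1−f), so D = Cmin,ss·Vd·(1−f)/f.
D = 19 × 100 × (1−f)/f ≈ 19 × 100 × 7.00000 ≈ 13300.00 mg.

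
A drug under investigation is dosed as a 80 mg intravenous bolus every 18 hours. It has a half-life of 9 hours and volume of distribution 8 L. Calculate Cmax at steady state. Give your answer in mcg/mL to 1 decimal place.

13.3 mcg/mL

The dosing interval is 2 half-lives, so f = 2^(−2) = 0.25.
Accumulation ratio R = 1/(1 − f) = 1/0.75 = 4/3.
Single-dose peak C₀ = D/Vd = 80/8 = 10 mcg/mL.
Steady-state peak Cmax,ss = C₀·R = 10 × 4/3 ≈ 13.333 mcg/mL.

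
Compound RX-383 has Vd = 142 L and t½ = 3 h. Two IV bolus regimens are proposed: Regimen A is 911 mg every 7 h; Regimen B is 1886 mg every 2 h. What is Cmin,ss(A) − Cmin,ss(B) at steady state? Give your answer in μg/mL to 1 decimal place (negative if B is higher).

Regimen A: f = (1/2)^(7/3) ≈ 0.1984; Cmin,ss = (911/142)·f/(1−f) ≈ 1.588 μg/mL.
Regimen B: f = (1/2)^(2/3) ≈ 0.6300; Cmin,ss = (1886/142)·f/(1−f) ≈ 22.615 μg/mL.
Difference ≈ 1.588 − 22.615 ≈ -21.027 μg/mL.

-21.0 μg/mL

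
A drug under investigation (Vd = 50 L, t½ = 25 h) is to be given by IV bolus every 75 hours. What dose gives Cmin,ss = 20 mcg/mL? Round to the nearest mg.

7000 mg

τ/t½ = 75/25 ≈ 3, so f = (1/2)^(75/25) ≈ 0.125000.
Cmin,ss = (D/Vd)·f/(1−f), so D = Cmin,ss·Vd·(1−f)/f.
D = 20 × 50 × (1−f)/f ≈ 20 × 50 × 7.00000 ≈ 7000.00 mg.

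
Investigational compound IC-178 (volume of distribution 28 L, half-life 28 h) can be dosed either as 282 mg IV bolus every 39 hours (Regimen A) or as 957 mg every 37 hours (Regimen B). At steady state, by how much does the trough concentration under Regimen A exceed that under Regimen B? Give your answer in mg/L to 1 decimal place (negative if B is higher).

Regimen A: f = (1/2)^(39/28) ≈ 0.3808; Cmin,ss = (282/28)·f/(1−f) ≈ 6.194 mg/L.
Regimen B: f = (1/2)^(37/28) ≈ 0.4001; Cmin,ss = (957/28)·f/(1−f) ≈ 22.795 mg/L.
Difference ≈ 6.194 − 22.795 ≈ -16.601 mg/L.

-16.6 mg/L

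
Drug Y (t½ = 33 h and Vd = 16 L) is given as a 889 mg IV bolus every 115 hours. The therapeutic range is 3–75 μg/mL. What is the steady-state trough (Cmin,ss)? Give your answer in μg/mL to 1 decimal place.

Over one 115-h interval, 115/33 ≈ 3.4848 half-lives elapse, leaving f ≈ 0.0893 of each dose.
Accumulation ratio R = 1/(1 − f) ≈ 1/0.9107 ≈ 1.0981.
Each bolus raises the concentration by D/Vd = 889/16 ≈ 55.562 μg/mL.
Cmax,ss = C₀/(1 − f) ≈ 55.562/0.9107 ≈ 61.010 μg/mL.
Steady-state trough Cmin,ss = Cmax,ss·f ≈ 61.010 × 0.0893 ≈ 5.448 μg/mL.
Trough 5.4 μg/mL vs MEC 3 μg/mL: adequate.

5.4 μg/mL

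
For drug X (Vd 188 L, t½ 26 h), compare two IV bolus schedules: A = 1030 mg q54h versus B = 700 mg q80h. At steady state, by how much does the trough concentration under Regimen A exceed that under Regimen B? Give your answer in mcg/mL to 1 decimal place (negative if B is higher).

Regimen A: f = (1/2)^(54/26) ≈ 0.2370; Cmin,ss = (1030/188)·f/(1−f) ≈ 1.702 mcg/mL.
Regimen B: f = (1/2)^(80/26) ≈ 0.1185; Cmin,ss = (700/188)·f/(1−f) ≈ 0.501 mcg/mL.
Difference ≈ 1.702 − 0.501 ≈ 1.201 mcg/mL.

1.2 mcg/mL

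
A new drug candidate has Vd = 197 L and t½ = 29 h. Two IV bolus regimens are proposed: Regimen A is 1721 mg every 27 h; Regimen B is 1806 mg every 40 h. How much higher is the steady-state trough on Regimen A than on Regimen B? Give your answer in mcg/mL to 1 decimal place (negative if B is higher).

3.9 mcg/mL

Regimen A: f = (1/2)^(27/29) ≈ 0.5245; Cmin,ss = (1721/197)·f/(1−f) ≈ 9.636 mcg/mL.
Regimen B: f = (1/2)^(40/29) ≈ 0.3844; Cmin,ss = (1806/197)·f/(1−f) ≈ 5.724 mcg/mL.
Difference ≈ 9.636 − 5.724 ≈ 3.912 mcg/mL.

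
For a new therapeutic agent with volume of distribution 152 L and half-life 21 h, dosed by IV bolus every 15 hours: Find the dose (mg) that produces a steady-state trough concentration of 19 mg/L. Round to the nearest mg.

1850 mg

τ/t½ = 15/21 ≈ 0.71429, so f = (1/2)^(15/21) ≈ 0.609507.
Cmin,ss = (D/Vd)·f/(1−f), so D = Cmin,ss·Vd·(1−f)/f.
D = 19 × 152 × (1−f)/f ≈ 19 × 152 × 0.64067 ≈ 1850.25 mg.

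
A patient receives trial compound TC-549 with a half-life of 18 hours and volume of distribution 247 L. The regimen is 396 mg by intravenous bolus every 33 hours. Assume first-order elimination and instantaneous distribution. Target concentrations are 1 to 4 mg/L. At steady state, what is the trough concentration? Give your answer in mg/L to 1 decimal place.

0.6 mg/L

Over one 33-h interval, 33/18 ≈ 1.8333 half-lives elapse, leaving f ≈ 0.2806 of each dose.
Accumulation ratio R = 1/(1 − f) ≈ 1/0.7194 ≈ 1.3900.
Each bolus raises the concentration by D/Vd = 396/247 ≈ 1.603 mg/L.
Steady-state peak Cmax,ss = C₀·R ≈ 1.603 × 1.3900 ≈ 2.228 mg/L.
One interval later, Cmin,ss = Cmax,ss·e^(−kτ) ≈ 2.228 × 0.2806 ≈ 0.625 mg/L.
Trough 0.6 mg/L vs MEC 1 mg/L: subtherapeutic.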